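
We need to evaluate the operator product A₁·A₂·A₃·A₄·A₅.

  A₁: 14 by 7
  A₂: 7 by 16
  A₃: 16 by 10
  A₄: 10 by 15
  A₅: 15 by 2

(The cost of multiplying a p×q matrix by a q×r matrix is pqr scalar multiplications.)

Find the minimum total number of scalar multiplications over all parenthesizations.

Adjacent pairs: A₁A₂ = 14·7·16 = 1568; A₂A₃ = 7·16·10 = 1120; A₃A₄ = 16·10·15 = 2400; A₄A₅ = 10·15·2 = 300.
Length 3: A₁..A₃: k=1: 0+1120+14·7·10=2100; k=2: 1568+0+14·16·10=3808 → min 2100 | A₂..A₄: k=2: 0+2400+7·16·15=4080; k=3: 1120+0+7·10·15=2170 → min 2170 | A₃..A₅: k=3: 0+300+16·10·2=620; k=4: 2400+0+16·15·2=2880 → min 620.
Length 4: A₁..A₄: k=1: 0+2170+14·7·15=3640; k=2: 1568+2400+14·16·15=7328; k=3: 2100+0+14·10·15=4200 → min 3640 | A₂..A₅: k=2: 0+620+7·16·2=844; k=3: 1120+300+7·10·2=1560; k=4: 2170+0+7·15·2=2380 → min 844.
Length 5: A₁..A₅: k=1: 0+844+14·7·2=1040; k=2: 1568+620+14·16·2=2636; k=3: 2100+300+14·10·2=2680; k=4: 3640+0+14·15·2=4060 → min 1040.
Optimal order: (A₁·(A₂·(A₃·(A₄·A₅)))) with cost 1040.

1040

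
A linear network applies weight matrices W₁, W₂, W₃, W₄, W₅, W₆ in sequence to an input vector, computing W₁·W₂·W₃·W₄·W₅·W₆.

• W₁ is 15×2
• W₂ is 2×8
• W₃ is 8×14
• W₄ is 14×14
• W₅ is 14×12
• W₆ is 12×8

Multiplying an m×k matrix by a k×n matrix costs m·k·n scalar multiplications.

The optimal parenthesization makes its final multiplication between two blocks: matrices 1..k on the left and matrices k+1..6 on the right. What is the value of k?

Adjacent pairs: W₁W₂ = 15·2·8 = 240; W₂W₃ = 2·8·14 = 224; W₃W₄ = 8·14·14 = 1568; W₄W₅ = 14·14·12 = 2352; W₅W₆ = 14·12·8 = 1344.
Length 3: W₁..W₃: k=1: 0+224+15·2·14=644; k=2: 240+0+15·8·14=1920 → min 644 | W₂..W₄: k=2: 0+1568+2·8·14=1792; k=3: 224+0+2·14·14=616 → min 616 | W₃..W₅: k=3: 0+2352+8·14·12=3696; k=4: 1568+0+8·14·12=2912 → min 2912 | W₄..W₆: k=4: 0+1344+14·14·8=2912; k=5: 2352+0+14·12·8=3696 → min 2912.
Length 4: W₁..W₄: k=1: 0+616+15·2·14=1036; k=2: 240+1568+15·8·14=3488; k=3: 644+0+15·14·14=3584 → min 1036 | W₂..W₅: k=2: 0+2912+2·8·12=3104; k=3: 224+2352+2·14·12=2912; k=4: 616+0+2·14·12=952 → min 952 | W₃..W₆: k=3: 0+2912+8·14·8=3808; k=4: 1568+1344+8·14·8=3808; k=5: 2912+0+8·12·8=3680 → min 3680.
Length 5: W₁..W₅: k=1: 0+952+15·2·12=1312; k=2: 240+2912+15·8·12=4592; k=3: 644+2352+15·14·12=5516; k=4: 1036+0+15·14·12=3556 → min 1312 | W₂..W₆: k=2: 0+3680+2·8·8=3808; k=3: 224+2912+2·14·8=3360; k=4: 616+1344+2·14·8=2184; k=5: 952+0+2·12·8=1144 → min 1144.
Top-level splits: k=1: (W₁..W₁)·(W₂..W₆) → 0+1144+15·2·8 = 1384; k=2: (W₁..W₂)·(W₃..W₆) → 240+3680+15·8·8 = 4880; k=3: (W₁..W₃)·(W₄..W₆) → 644+2912+15·14·8 = 5236; k=4: (W₁..W₄)·(W₅..W₆) → 1036+1344+15·14·8 = 4060; k=5: (W₁..W₅)·(W₆..W₆) → 1312+0+15·12·8 = 2752.
Best split is after W₁, i.e. k = 1.

1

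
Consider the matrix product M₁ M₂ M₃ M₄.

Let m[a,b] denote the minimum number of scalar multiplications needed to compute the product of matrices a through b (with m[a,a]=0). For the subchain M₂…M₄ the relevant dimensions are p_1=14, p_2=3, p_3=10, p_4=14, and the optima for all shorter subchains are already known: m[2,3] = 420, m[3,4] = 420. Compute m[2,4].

1008

m[2,4] = min over k∈[2,3] of m[2,k]+m[k+1,4]+p_{1}·p_k·p_{4}.
k=2: 0 + 420 + 14·3·14 = 1008; k=3: 420 + 0 + 14·10·14 = 2380.
Minimum: 1008 at k=2.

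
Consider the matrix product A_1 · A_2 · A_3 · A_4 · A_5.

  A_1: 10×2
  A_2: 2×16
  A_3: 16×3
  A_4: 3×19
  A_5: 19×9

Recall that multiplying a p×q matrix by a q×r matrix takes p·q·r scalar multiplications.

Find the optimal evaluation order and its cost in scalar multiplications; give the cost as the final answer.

Adjacent pairs: A_1A_2 = 10·2·16 = 320; A_2A_3 = 2·16·3 = 96; A_3A_4 = 16·3·19 = 912; A_4A_5 = 3·19·9 = 513.
Length 3: A_1..A_3: k=1: 0+96+10·2·3=156; k=2: 320+0+10·16·3=800 → min 156 | A_2..A_4: k=2: 0+912+2·16·19=1520; k=3: 96+0+2·3·19=210 → min 210 | A_3..A_5: k=3: 0+513+16·3·9=945; k=4: 912+0+16·19·9=3648 → min 945.
Length 4: A_1..A_4: k=1: 0+210+10·2·19=590; k=2: 320+912+10·16·19=4272; k=3: 156+0+10·3·19=726 → min 590 | A_2..A_5: k=2: 0+945+2·16·9=1233; k=3: 96+513+2·3·9=663; k=4: 210+0+2·19·9=552 → min 552.
Length 5: A_1..A_5: k=1: 0+552+10·2·9=732; k=2: 320+945+10·16·9=2705; k=3: 156+513+10·3·9=939; k=4: 590+0+10·19·9=2300 → min 732.
Optimal parenthesization: (A_1 · (((A_2 · A_3) · A_4) · A_5)) with cost 732.

732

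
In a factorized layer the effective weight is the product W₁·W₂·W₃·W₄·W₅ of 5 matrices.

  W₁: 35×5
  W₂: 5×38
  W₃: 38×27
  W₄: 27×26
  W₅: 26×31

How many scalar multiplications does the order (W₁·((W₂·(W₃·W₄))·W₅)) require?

(W₃·W₄): 38×27 by 27×26 → 38×26, cost 38·27·26 = 26676
(W₂·(W₃·W₄)): 5×38 by 38×26 → 5×26, cost 5·38·26 = 4940; cumulative 31616
((W₂·(W₃·W₄))·W₅): 5×26 by 26×31 → 5×31, cost 5·26·31 = 4030; cumulative 35646
(W₁·((W₂·(W₃·W₄))·W₅)): 35×5 by 5×31 → 35×31, cost 35·5·31 = 5425; cumulative 41071
Total: 41071 scalar multiplications.

41071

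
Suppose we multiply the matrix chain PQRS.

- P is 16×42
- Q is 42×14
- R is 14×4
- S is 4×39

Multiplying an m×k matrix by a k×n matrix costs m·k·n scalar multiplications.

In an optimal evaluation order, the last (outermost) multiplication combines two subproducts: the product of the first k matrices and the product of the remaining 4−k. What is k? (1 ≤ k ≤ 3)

Adjacent pairs: PQ = 16·42·14 = 9408; QR = 42·14·4 = 2352; RS = 14·4·39 = 2184.
Length 3: P..R: k=1: 0+2352+16·42·4=5040; k=2: 9408+0+16·14·4=10304 → min 5040 | Q..S: k=2: 0+2184+42·14·39=25116; k=3: 2352+0+42·4·39=8904 → min 8904.
Top-level splits: k=1: (P..P)·(Q..S) → 0+8904+16·42·39 = 35112; k=2: (P..Q)·(R..S) → 9408+2184+16·14·39 = 20328; k=3: (P..R)·(S..S) → 5040+0+16·4·39 = 7536.
Best split is after R, i.e. k = 3.

3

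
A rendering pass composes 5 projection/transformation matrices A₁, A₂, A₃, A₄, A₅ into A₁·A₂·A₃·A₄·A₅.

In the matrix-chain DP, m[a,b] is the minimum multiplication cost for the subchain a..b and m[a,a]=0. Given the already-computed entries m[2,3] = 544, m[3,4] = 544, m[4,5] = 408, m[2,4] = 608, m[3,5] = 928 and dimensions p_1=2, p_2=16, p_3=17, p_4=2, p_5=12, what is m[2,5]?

656

m[2,5] = min over k∈[2,4] of m[2,k]+m[k+1,5]+p_{1}·p_k·p_{5}.
k=2: 0 + 928 + 2·16·12 = 1312; k=3: 544 + 408 + 2·17·12 = 1360; k=4: 608 + 0 + 2·2·12 = 656.
Minimum: 656 at k=4.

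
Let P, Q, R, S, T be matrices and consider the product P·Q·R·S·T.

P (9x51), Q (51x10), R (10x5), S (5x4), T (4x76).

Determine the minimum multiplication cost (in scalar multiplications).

Adjacent pairs: PQ = 9·51·10 = 4590; QR = 51·10·5 = 2550; RS = 10·5·4 = 200; ST = 5·4·76 = 1520.
Length 3: P..R: k=1: 0+2550+9·51·5=4845; k=2: 4590+0+9·10·5=5040 → min 4845 | Q..S: k=2: 0+200+51·10·4=2240; k=3: 2550+0+51·5·4=3570 → min 2240 | R..T: k=3: 0+1520+10·5·76=5320; k=4: 200+0+10·4·76=3240 → min 3240.
Length 4: P..S: k=1: 0+2240+9·51·4=4076; k=2: 4590+200+9·10·4=5150; k=3: 4845+0+9·5·4=5025 → min 4076 | Q..T: k=2: 0+3240+51·10·76=42000; k=3: 2550+1520+51·5·76=23450; k=4: 2240+0+51·4·76=17744 → min 17744.
Length 5: P..T: k=1: 0+17744+9·51·76=52628; k=2: 4590+3240+9·10·76=14670; k=3: 4845+1520+9·5·76=9785; k=4: 4076+0+9·4·76=6812 → min 6812.
Optimal order: ((P·(Q·(R·S)))·T) with cost 6812.

6812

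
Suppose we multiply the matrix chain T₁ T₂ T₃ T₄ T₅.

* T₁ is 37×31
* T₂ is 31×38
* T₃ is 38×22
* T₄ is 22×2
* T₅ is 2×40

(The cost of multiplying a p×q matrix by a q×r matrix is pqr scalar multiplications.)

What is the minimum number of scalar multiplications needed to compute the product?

9282

Adjacent pairs: T₁T₂ = 37·31·38 = 43586; T₂T₃ = 31·38·22 = 25916; T₃T₄ = 38·22·2 = 1672; T₄T₅ = 22·2·40 = 1760.
Length 3: T₁..T₃: k=1: 0+25916+37·31·22=51150; k=2: 43586+0+37·38·22=74518 → min 51150 | T₂..T₄: k=2: 0+1672+31·38·2=4028; k=3: 25916+0+31·22·2=27280 → min 4028 | T₃..T₅: k=3: 0+1760+38·22·40=35200; k=4: 1672+0+38·2·40=4712 → min 4712.
Length 4: T₁..T₄: k=1: 0+4028+37·31·2=6322; k=2: 43586+1672+37·38·2=48070; k=3: 51150+0+37·22·2=52778 → min 6322 | T₂..T₅: k=2: 0+4712+31·38·40=51832; k=3: 25916+1760+31·22·40=54956; k=4: 4028+0+31·2·40=6508 → min 6508.
Length 5: T₁..T₅: k=1: 0+6508+37·31·40=52388; k=2: 43586+4712+37·38·40=104538; k=3: 51150+1760+37·22·40=85470; k=4: 6322+0+37·2·40=9282 → min 9282.
Optimal order: ((T₁ (T₂ (T₃ T₄))) T₅) with cost 9282.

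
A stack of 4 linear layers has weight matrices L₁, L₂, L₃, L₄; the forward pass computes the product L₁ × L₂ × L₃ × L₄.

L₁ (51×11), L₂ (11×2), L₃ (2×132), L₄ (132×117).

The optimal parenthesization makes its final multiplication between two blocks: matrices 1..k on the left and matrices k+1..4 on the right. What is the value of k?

2

Adjacent pairs: L₁L₂ = 51·11·2 = 1122; L₂L₃ = 11·2·132 = 2904; L₃L₄ = 2·132·117 = 30888.
Length 3: L₁..L₃: k=1: 0+2904+51·11·132=76956; k=2: 1122+0+51·2·132=14586 → min 14586 | L₂..L₄: k=2: 0+30888+11·2·117=33462; k=3: 2904+0+11·132·117=172788 → min 33462.
Top-level splits: k=1: (L₁..L₁)·(L₂..L₄) → 0+33462+51·11·117 = 99099; k=2: (L₁..L₂)·(L₃..L₄) → 1122+30888+51·2·117 = 43944; k=3: (L₁..L₃)·(L₄..L₄) → 14586+0+51·132·117 = 802230.
Best split is after L₂, i.e. k = 2.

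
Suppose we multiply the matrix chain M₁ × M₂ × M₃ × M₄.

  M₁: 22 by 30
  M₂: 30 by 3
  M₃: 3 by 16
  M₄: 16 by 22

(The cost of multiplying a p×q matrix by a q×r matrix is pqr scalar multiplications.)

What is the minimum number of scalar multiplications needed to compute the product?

4488

Adjacent pairs: M₁M₂ = 22·30·3 = 1980; M₂M₃ = 30·3·16 = 1440; M₃M₄ = 3·16·22 = 1056.
Length 3: M₁..M₃: k=1: 0+1440+22·30·16=12000; k=2: 1980+0+22·3·16=3036 → min 3036 | M₂..M₄: k=2: 0+1056+30·3·22=3036; k=3: 1440+0+30·16·22=12000 → min 3036.
Length 4: M₁..M₄: k=1: 0+3036+22·30·22=17556; k=2: 1980+1056+22·3·22=4488; k=3: 3036+0+22·16·22=10780 → min 4488.
Optimal order: ((M₁ × M₂) × (M₃ × M₄)) with cost 4488.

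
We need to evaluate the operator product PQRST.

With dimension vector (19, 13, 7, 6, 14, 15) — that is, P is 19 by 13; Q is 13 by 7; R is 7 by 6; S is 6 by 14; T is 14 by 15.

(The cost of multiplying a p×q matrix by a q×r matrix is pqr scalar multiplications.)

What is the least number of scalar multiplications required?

Adjacent pairs: PQ = 19·13·7 = 1729; QR = 13·7·6 = 546; RS = 7·6·14 = 588; ST = 6·14·15 = 1260.
Length 3: P..R: k=1: 0+546+19·13·6=2028; k=2: 1729+0+19·7·6=2527 → min 2028 | Q..S: k=2: 0+588+13·7·14=1862; k=3: 546+0+13·6·14=1638 → min 1638 | R..T: k=3: 0+1260+7·6·15=1890; k=4: 588+0+7·14·15=2058 → min 1890.
Length 4: P..S: k=1: 0+1638+19·13·14=5096; k=2: 1729+588+19·7·14=4179; k=3: 2028+0+19·6·14=3624 → min 3624 | Q..T: k=2: 0+1890+13·7·15=3255; k=3: 546+1260+13·6·15=2976; k=4: 1638+0+13·14·15=4368 → min 2976.
Length 5: P..T: k=1: 0+2976+19·13·15=6681; k=2: 1729+1890+19·7·15=5614; k=3: 2028+1260+19·6·15=4998; k=4: 3624+0+19·14·15=7614 → min 4998.
Optimal order: ((P(QR))(ST)) with cost 4998.

4998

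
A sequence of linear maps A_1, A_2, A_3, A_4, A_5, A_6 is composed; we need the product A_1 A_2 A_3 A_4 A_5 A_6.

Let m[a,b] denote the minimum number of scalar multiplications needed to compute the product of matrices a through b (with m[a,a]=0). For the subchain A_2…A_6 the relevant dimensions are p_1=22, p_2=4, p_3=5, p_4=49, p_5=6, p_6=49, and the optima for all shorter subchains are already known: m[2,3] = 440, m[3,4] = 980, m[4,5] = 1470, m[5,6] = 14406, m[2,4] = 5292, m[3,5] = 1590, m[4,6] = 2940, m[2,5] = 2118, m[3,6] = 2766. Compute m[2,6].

m[2,6] = min over k∈[2,5] of m[2,k]+m[k+1,6]+p_{1}·p_k·p_{6}.
k=2: 0 + 2766 + 22·4·49 = 7078; k=3: 440 + 2940 + 22·5·49 = 8770; k=4: 5292 + 14406 + 22·49·49 = 72520; k=5: 2118 + 0 + 22·6·49 = 8586.
Minimum: 7078 at k=2.

7078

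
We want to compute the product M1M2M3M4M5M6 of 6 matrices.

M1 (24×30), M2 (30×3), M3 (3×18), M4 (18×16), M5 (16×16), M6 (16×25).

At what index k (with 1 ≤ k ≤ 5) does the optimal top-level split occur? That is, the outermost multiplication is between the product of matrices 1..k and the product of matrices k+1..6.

Adjacent pairs: M1M2 = 24·30·3 = 2160; M2M3 = 30·3·18 = 1620; M3M4 = 3·18·16 = 864; M4M5 = 18·16·16 = 4608; M5M6 = 16·16·25 = 6400.
Length 3: M1..M3: k=1: 0+1620+24·30·18=14580; k=2: 2160+0+24·3·18=3456 → min 3456 | M2..M4: k=2: 0+864+30·3·16=2304; k=3: 1620+0+30·18·16=10260 → min 2304 | M3..M5: k=3: 0+4608+3·18·16=5472; k=4: 864+0+3·16·16=1632 → min 1632 | M4..M6: k=4: 0+6400+18·16·25=13600; k=5: 4608+0+18·16·25=11808 → min 11808.
Length 4: M1..M4: k=1: 0+2304+24·30·16=13824; k=2: 2160+864+24·3·16=4176; k=3: 3456+0+24·18·16=10368 → min 4176 | M2..M5: k=2: 0+1632+30·3·16=3072; k=3: 1620+4608+30·18·16=14868; k=4: 2304+0+30·16·16=9984 → min 3072 | M3..M6: k=3: 0+11808+3·18·25=13158; k=4: 864+6400+3·16·25=8464; k=5: 1632+0+3·16·25=2832 → min 2832.
Length 5: M1..M5: k=1: 0+3072+24·30·16=14592; k=2: 2160+1632+24·3·16=4944; k=3: 3456+4608+24·18·16=14976; k=4: 4176+0+24·16·16=10320 → min 4944 | M2..M6: k=2: 0+2832+30·3·25=5082; k=3: 1620+11808+30·18·25=26928; k=4: 2304+6400+30·16·25=20704; k=5: 3072+0+30·16·25=15072 → min 5082.
Top-level splits: k=1: (M1..M1)·(M2..M6) → 0+5082+24·30·25 = 23082; k=2: (M1..M2)·(M3..M6) → 2160+2832+24·3·25 = 6792; k=3: (M1..M3)·(M4..M6) → 3456+11808+24·18·25 = 26064; k=4: (M1..M4)·(M5..M6) → 4176+6400+24·16·25 = 20176; k=5: (M1..M5)·(M6..M6) → 4944+0+24·16·25 = 14544.
Best split is after M2, i.e. k = 2.

2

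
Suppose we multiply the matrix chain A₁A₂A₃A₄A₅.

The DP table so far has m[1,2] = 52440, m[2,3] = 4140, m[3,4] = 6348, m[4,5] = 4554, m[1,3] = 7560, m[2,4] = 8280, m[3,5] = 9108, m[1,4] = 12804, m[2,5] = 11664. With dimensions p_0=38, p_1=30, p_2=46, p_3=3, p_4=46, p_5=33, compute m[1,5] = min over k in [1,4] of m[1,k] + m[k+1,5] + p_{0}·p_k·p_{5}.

m[1,5] = min over k∈[1,4] of m[1,k]+m[k+1,5]+p_{0}·p_k·p_{5}.
k=1: 0 + 11664 + 38·30·33 = 49284; k=2: 52440 + 9108 + 38·46·33 = 119232; k=3: 7560 + 4554 + 38·3·33 = 15876; k=4: 12804 + 0 + 38·46·33 = 70488.
Minimum: 15876 at k=3.

15876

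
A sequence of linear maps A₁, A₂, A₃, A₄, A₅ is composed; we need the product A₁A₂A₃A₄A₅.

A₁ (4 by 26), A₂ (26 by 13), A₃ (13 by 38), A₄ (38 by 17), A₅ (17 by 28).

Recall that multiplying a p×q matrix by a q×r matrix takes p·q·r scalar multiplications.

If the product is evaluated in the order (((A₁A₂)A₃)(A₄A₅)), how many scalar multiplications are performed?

(A₁A₂): 4×26 by 26×13 → 4×13, cost 4·26·13 = 1352
((A₁A₂)A₃): 4×13 by 13×38 → 4×38, cost 4·13·38 = 1976; cumulative 3328
(A₄A₅): 38×17 by 17×28 → 38×28, cost 38·17·28 = 18088
(((A₁A₂)A₃)(A₄A₅)): 4×38 by 38×28 → 4×28, cost 4·38·28 = 4256; cumulative 25672
Total: 25672 scalar multiplications.

25672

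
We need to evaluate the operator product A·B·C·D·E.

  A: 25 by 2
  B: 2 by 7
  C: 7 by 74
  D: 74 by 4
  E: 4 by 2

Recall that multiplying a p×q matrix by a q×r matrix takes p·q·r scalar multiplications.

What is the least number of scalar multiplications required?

Adjacent pairs: AB = 25·2·7 = 350; BC = 2·7·74 = 1036; CD = 7·74·4 = 2072; DE = 74·4·2 = 592.
Length 3: A..C: k=1: 0+1036+25·2·74=4736; k=2: 350+0+25·7·74=13300 → min 4736 | B..D: k=2: 0+2072+2·7·4=2128; k=3: 1036+0+2·74·4=1628 → min 1628 | C..E: k=3: 0+592+7·74·2=1628; k=4: 2072+0+7·4·2=2128 → min 1628.
Length 4: A..D: k=1: 0+1628+25·2·4=1828; k=2: 350+2072+25·7·4=3122; k=3: 4736+0+25·74·4=12136 → min 1828 | B..E: k=2: 0+1628+2·7·2=1656; k=3: 1036+592+2·74·2=1924; k=4: 1628+0+2·4·2=1644 → min 1644.
Length 5: A..E: k=1: 0+1644+25·2·2=1744; k=2: 350+1628+25·7·2=2328; k=3: 4736+592+25·74·2=9028; k=4: 1828+0+25·4·2=2028 → min 1744.
Optimal order: (A·(((B·C)·D)·E)) with cost 1744.

1744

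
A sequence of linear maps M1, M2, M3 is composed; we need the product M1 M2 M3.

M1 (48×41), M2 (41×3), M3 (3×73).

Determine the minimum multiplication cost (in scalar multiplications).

Order (M1 (M2 M3)): (M2 M3): 41×3 by 3×73 → 41×73, cost 41·3·73 = 8979; (M1 (M2 M3)): 48×41 by 41×73 → 48×73, cost 48·41·73 = 143664; cumulative 152643. Total 152643.
Order ((M1 M2) M3): (M1 M2): 48×41 by 41×3 → 48×3, cost 48·41·3 = 5904; ((M1 M2) M3): 48×3 by 3×73 → 48×73, cost 48·3·73 = 10512; cumulative 16416. Total 16416.
Minimum: 16416.

16416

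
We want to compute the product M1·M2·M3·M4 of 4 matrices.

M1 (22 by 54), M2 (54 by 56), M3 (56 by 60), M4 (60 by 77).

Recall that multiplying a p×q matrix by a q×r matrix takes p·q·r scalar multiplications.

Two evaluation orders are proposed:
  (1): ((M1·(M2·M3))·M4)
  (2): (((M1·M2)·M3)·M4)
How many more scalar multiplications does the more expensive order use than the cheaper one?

Order (1) = ((M1·(M2·M3))·M4): (M2·M3): 54×56 by 56×60 → 54×60, cost 54·56·60 = 181440; (M1·(M2·M3)): 22×54 by 54×60 → 22×60, cost 22·54·60 = 71280; cumulative 252720; ((M1·(M2·M3))·M4): 22×60 by 60×77 → 22×77, cost 22·60·77 = 101640; cumulative 354360. Total 354360.
Order (2) = (((M1·M2)·M3)·M4): (M1·M2): 22×54 by 54×56 → 22×56, cost 22·54·56 = 66528; ((M1·M2)·M3): 22×56 by 56×60 → 22×60, cost 22·56·60 = 73920; cumulative 140448; (((M1·M2)·M3)·M4): 22×60 by 60×77 → 22×77, cost 22·60·77 = 101640; cumulative 242088. Total 242088.
Difference: |354360 − 242088| = 112272.

112272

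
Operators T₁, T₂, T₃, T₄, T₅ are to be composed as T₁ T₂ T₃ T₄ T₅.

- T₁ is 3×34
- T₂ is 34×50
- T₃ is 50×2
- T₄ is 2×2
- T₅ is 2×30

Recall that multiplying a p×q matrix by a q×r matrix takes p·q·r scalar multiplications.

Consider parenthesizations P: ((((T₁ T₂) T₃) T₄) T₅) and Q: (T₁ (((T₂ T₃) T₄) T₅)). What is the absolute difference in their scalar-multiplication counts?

Order P = ((((T₁ T₂) T₃) T₄) T₅): (T₁ T₂): 3×34 by 34×50 → 3×50, cost 3·34·50 = 5100; ((T₁ T₂) T₃): 3×50 by 50×2 → 3×2, cost 3·50·2 = 300; cumulative 5400; (((T₁ T₂) T₃) T₄): 3×2 by 2×2 → 3×2, cost 3·2·2 = 12; cumulative 5412; ((((T₁ T₂) T₃) T₄) T₅): 3×2 by 2×30 → 3×30, cost 3·2·30 = 180; cumulative 5592. Total 5592.
Order Q = (T₁ (((T₂ T₃) T₄) T₅)): (T₂ T₃): 34×50 by 50×2 → 34×2, cost 34·50·2 = 3400; ((T₂ T₃) T₄): 34×2 by 2×2 → 34×2, cost 34·2·2 = 136; cumulative 3536; (((T₂ T₃) T₄) T₅): 34×2 by 2×30 → 34×30, cost 34·2·30 = 2040; cumulative 5576; (T₁ (((T₂ T₃) T₄) T₅)): 3×34 by 34×30 → 3×30, cost 3·34·30 = 3060; cumulative 8636. Total 8636.
Difference: |5592 − 8636| = 3044.

3044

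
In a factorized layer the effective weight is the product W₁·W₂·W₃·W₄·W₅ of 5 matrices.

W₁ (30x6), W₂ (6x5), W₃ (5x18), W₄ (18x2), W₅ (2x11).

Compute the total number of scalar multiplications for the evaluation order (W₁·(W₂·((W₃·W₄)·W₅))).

2600

(W₃·W₄): 5×18 by 18×2 → 5×2, cost 5·18·2 = 180
((W₃·W₄)·W₅): 5×2 by 2×11 → 5×11, cost 5·2·11 = 110; cumulative 290
(W₂·((W₃·W₄)·W₅)): 6×5 by 5×11 → 6×11, cost 6·5·11 = 330; cumulative 620
(W₁·(W₂·((W₃·W₄)·W₅))): 30×6 by 6×11 → 30×11, cost 30·6·11 = 1980; cumulative 2600
Total: 2600 scalar multiplications.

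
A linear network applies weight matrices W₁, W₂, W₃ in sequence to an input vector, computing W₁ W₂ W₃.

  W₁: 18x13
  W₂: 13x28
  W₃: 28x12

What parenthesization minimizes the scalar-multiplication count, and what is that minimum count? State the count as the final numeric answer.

(W₁ (W₂ W₃)): cost 7176.
((W₁ W₂) W₃): cost 12600.
Optimal: (W₁ (W₂ W₃)) with cost 7176.

7176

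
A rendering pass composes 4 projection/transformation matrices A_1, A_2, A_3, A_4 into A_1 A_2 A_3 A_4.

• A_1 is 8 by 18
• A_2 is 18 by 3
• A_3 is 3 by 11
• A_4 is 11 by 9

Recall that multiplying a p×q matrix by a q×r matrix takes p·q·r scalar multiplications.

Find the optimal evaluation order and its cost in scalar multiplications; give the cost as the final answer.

945

Adjacent pairs: A_1A_2 = 8·18·3 = 432; A_2A_3 = 18·3·11 = 594; A_3A_4 = 3·11·9 = 297.
Length 3: A_1..A_3: k=1: 0+594+8·18·11=2178; k=2: 432+0+8·3·11=696 → min 696 | A_2..A_4: k=2: 0+297+18·3·9=783; k=3: 594+0+18·11·9=2376 → min 783.
Length 4: A_1..A_4: k=1: 0+783+8·18·9=2079; k=2: 432+297+8·3·9=945; k=3: 696+0+8·11·9=1488 → min 945.
Optimal parenthesization: ((A_1 A_2) (A_3 A_4)) with cost 945.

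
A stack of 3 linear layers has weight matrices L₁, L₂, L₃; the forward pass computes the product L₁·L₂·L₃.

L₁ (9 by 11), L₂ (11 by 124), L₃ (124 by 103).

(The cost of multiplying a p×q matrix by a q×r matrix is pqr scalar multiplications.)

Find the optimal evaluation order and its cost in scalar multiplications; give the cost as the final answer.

127224

(L₁·(L₂·L₃)): cost 150689.
((L₁·L₂)·L₃): cost 127224.
Optimal: ((L₁·L₂)·L₃) with cost 127224.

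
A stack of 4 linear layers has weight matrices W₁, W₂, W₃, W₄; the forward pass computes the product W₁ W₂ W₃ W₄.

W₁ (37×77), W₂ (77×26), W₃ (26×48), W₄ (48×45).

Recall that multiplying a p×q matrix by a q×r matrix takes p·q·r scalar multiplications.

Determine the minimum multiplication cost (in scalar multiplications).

Adjacent pairs: W₁W₂ = 37·77·26 = 74074; W₂W₃ = 77·26·48 = 96096; W₃W₄ = 26·48·45 = 56160.
Length 3: W₁..W₃: k=1: 0+96096+37·77·48=232848; k=2: 74074+0+37·26·48=120250 → min 120250 | W₂..W₄: k=2: 0+56160+77·26·45=146250; k=3: 96096+0+77·48·45=262416 → min 146250.
Length 4: W₁..W₄: k=1: 0+146250+37·77·45=274455; k=2: 74074+56160+37·26·45=173524; k=3: 120250+0+37·48·45=200170 → min 173524.
Optimal order: ((W₁ W₂) (W₃ W₄)) with cost 173524.

173524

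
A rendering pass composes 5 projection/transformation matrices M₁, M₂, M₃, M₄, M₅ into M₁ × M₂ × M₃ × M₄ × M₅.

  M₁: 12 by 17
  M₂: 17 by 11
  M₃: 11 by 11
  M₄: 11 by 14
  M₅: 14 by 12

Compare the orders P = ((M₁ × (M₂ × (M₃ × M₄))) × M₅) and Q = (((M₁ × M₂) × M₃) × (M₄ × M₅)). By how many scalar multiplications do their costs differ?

Order P = ((M₁ × (M₂ × (M₃ × M₄))) × M₅): (M₃ × M₄): 11×11 by 11×14 → 11×14, cost 11·11·14 = 1694; (M₂ × (M₃ × M₄)): 17×11 by 11×14 → 17×14, cost 17·11·14 = 2618; cumulative 4312; (M₁ × (M₂ × (M₃ × M₄))): 12×17 by 17×14 → 12×14, cost 12·17·14 = 2856; cumulative 7168; ((M₁ × (M₂ × (M₃ × M₄))) × M₅): 12×14 by 14×12 → 12×12, cost 12·14·12 = 2016; cumulative 9184. Total 9184.
Order Q = (((M₁ × M₂) × M₃) × (M₄ × M₅)): (M₁ × M₂): 12×17 by 17×11 → 12×11, cost 12·17·11 = 2244; ((M₁ × M₂) × M₃): 12×11 by 11×11 → 12×11, cost 12·11·11 = 1452; cumulative 3696; (M₄ × M₅): 11×14 by 14×12 → 11×12, cost 11·14·12 = 1848; (((M₁ × M₂) × M₃) × (M₄ × M₅)): 12×11 by 11×12 → 12×12, cost 12·11·12 = 1584; cumulative 7128. Total 7128.
Difference: |9184 − 7128| = 2056.

2056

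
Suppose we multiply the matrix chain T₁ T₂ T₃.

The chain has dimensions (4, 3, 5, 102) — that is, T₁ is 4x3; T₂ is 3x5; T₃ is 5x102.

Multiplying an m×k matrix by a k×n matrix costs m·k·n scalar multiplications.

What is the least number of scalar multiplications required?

2100

Order (T₁ (T₂ T₃)): (T₂ T₃): 3×5 by 5×102 → 3×102, cost 3·5·102 = 1530; (T₁ (T₂ T₃)): 4×3 by 3×102 → 4×102, cost 4·3·102 = 1224; cumulative 2754. Total 2754.
Order ((T₁ T₂) T₃): (T₁ T₂): 4×3 by 3×5 → 4×5, cost 4·3·5 = 60; ((T₁ T₂) T₃): 4×5 by 5×102 → 4×102, cost 4·5·102 = 2040; cumulative 2100. Total 2100.
Minimum: 2100.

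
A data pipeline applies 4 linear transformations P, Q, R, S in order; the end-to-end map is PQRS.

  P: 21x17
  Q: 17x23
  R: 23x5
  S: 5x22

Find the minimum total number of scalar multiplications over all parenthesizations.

6050

Adjacent pairs: PQ = 21·17·23 = 8211; QR = 17·23·5 = 1955; RS = 23·5·22 = 2530.
Length 3: P..R: k=1: 0+1955+21·17·5=3740; k=2: 8211+0+21·23·5=10626 → min 3740 | Q..S: k=2: 0+2530+17·23·22=11132; k=3: 1955+0+17·5·22=3825 → min 3825.
Length 4: P..S: k=1: 0+3825+21·17·22=11679; k=2: 8211+2530+21·23·22=21367; k=3: 3740+0+21·5·22=6050 → min 6050.
Optimal order: ((P(QR))S) with cost 6050.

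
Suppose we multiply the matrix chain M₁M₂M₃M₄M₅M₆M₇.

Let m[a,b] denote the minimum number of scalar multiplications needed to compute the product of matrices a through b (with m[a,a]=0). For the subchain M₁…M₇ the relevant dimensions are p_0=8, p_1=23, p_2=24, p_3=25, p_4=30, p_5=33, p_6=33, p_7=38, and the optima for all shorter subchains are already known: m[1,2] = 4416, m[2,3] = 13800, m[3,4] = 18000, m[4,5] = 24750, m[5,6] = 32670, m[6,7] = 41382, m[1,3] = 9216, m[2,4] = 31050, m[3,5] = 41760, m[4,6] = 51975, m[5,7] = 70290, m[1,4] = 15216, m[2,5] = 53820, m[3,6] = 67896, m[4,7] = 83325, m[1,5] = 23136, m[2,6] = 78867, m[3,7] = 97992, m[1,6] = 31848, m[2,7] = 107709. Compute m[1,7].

m[1,7] = min over k∈[1,6] of m[1,k]+m[k+1,7]+p_{0}·p_k·p_{7}.
k=1: 0 + 107709 + 8·23·38 = 114701; k=2: 4416 + 97992 + 8·24·38 = 109704; k=3: 9216 + 83325 + 8·25·38 = 100141; k=4: 15216 + 70290 + 8·30·38 = 94626; k=5: 23136 + 41382 + 8·33·38 = 74550; k=6: 31848 + 0 + 8·33·38 = 41880.
Minimum: 41880 at k=6.

41880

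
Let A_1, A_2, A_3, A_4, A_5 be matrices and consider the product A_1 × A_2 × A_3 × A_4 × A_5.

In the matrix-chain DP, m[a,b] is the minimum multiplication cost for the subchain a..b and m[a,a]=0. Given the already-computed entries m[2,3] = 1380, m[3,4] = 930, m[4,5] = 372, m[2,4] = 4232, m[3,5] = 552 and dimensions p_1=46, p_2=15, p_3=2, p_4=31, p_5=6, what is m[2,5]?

2304

m[2,5] = min over k∈[2,4] of m[2,k]+m[k+1,5]+p_{1}·p_k·p_{5}.
k=2: 0 + 552 + 46·15·6 = 4692; k=3: 1380 + 372 + 46·2·6 = 2304; k=4: 4232 + 0 + 46·31·6 = 12788.
Minimum: 2304 at k=3.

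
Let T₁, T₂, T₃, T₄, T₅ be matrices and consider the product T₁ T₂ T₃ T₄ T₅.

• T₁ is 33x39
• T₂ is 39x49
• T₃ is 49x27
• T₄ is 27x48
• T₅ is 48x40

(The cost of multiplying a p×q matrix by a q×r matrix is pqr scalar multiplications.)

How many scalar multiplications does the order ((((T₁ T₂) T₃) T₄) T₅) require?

(T₁ T₂): 33×39 by 39×49 → 33×49, cost 33·39·49 = 63063
((T₁ T₂) T₃): 33×49 by 49×27 → 33×27, cost 33·49·27 = 43659; cumulative 106722
(((T₁ T₂) T₃) T₄): 33×27 by 27×48 → 33×48, cost 33·27·48 = 42768; cumulative 149490
((((T₁ T₂) T₃) T₄) T₅): 33×48 by 48×40 → 33×40, cost 33·48·40 = 63360; cumulative 212850
Total: 212850 scalar multiplications.

212850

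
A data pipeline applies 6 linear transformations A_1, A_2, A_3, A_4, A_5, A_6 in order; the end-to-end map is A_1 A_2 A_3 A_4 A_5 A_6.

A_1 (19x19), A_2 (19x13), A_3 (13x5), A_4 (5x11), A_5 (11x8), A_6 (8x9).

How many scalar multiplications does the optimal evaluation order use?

4695

Adjacent pairs: A_1A_2 = 19·19·13 = 4693; A_2A_3 = 19·13·5 = 1235; A_3A_4 = 13·5·11 = 715; A_4A_5 = 5·11·8 = 440; A_5A_6 = 11·8·9 = 792.
Length 3: A_1..A_3: k=1: 0+1235+19·19·5=3040; k=2: 4693+0+19·13·5=5928 → min 3040 | A_2..A_4: k=2: 0+715+19·13·11=3432; k=3: 1235+0+19·5·11=2280 → min 2280 | A_3..A_5: k=3: 0+440+13·5·8=960; k=4: 715+0+13·11·8=1859 → min 960 | A_4..A_6: k=4: 0+792+5·11·9=1287; k=5: 440+0+5·8·9=800 → min 800.
Length 4: A_1..A_4: k=1: 0+2280+19·19·11=6251; k=2: 4693+715+19·13·11=8125; k=3: 3040+0+19·5·11=4085 → min 4085 | A_2..A_5: k=2: 0+960+19·13·8=2936; k=3: 1235+440+19·5·8=2435; k=4: 2280+0+19·11·8=3952 → min 2435 | A_3..A_6: k=3: 0+800+13·5·9=1385; k=4: 715+792+13·11·9=2794; k=5: 960+0+13·8·9=1896 → min 1385.
Length 5: A_1..A_5: k=1: 0+2435+19·19·8=5323; k=2: 4693+960+19·13·8=7629; k=3: 3040+440+19·5·8=4240; k=4: 4085+0+19·11·8=5757 → min 4240 | A_2..A_6: k=2: 0+1385+19·13·9=3608; k=3: 1235+800+19·5·9=2890; k=4: 2280+792+19·11·9=4953; k=5: 2435+0+19·8·9=3803 → min 2890.
Length 6: A_1..A_6: k=1: 0+2890+19·19·9=6139; k=2: 4693+1385+19·13·9=8301; k=3: 3040+800+19·5·9=4695; k=4: 4085+792+19·11·9=6758; k=5: 4240+0+19·8·9=5608 → min 4695.
Optimal order: ((A_1 (A_2 A_3)) ((A_4 A_5) A_6)) with cost 4695.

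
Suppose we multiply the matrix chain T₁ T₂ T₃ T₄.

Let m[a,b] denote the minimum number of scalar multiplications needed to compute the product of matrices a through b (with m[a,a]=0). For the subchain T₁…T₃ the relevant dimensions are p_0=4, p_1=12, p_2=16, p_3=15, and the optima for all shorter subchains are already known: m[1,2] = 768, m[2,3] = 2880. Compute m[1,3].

1728

m[1,3] = min over k∈[1,2] of m[1,k]+m[k+1,3]+p_{0}·p_k·p_{3}.
k=1: 0 + 2880 + 4·12·15 = 3600; k=2: 768 + 0 + 4·16·15 = 1728.
Minimum: 1728 at k=2.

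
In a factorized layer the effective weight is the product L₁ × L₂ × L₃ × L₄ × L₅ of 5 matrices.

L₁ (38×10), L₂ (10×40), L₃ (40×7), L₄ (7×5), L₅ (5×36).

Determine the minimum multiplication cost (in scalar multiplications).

Adjacent pairs: L₁L₂ = 38·10·40 = 15200; L₂L₃ = 10·40·7 = 2800; L₃L₄ = 40·7·5 = 1400; L₄L₅ = 7·5·36 = 1260.
Length 3: L₁..L₃: k=1: 0+2800+38·10·7=5460; k=2: 15200+0+38·40·7=25840 → min 5460 | L₂..L₄: k=2: 0+1400+10·40·5=3400; k=3: 2800+0+10·7·5=3150 → min 3150 | L₃..L₅: k=3: 0+1260+40·7·36=11340; k=4: 1400+0+40·5·36=8600 → min 8600.
Length 4: L₁..L₄: k=1: 0+3150+38·10·5=5050; k=2: 15200+1400+38·40·5=24200; k=3: 5460+0+38·7·5=6790 → min 5050 | L₂..L₅: k=2: 0+8600+10·40·36=23000; k=3: 2800+1260+10·7·36=6580; k=4: 3150+0+10·5·36=4950 → min 4950.
Length 5: L₁..L₅: k=1: 0+4950+38·10·36=18630; k=2: 15200+8600+38·40·36=78520; k=3: 5460+1260+38·7·36=16296; k=4: 5050+0+38·5·36=11890 → min 11890.
Optimal order: ((L₁ × ((L₂ × L₃) × L₄)) × L₅) with cost 11890.

11890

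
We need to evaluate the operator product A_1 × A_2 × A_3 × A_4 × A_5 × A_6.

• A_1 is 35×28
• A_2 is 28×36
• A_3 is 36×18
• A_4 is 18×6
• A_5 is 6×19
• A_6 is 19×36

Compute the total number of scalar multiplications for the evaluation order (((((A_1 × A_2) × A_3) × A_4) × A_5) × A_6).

89670

(A_1 × A_2): 35×28 by 28×36 → 35×36, cost 35·28·36 = 35280
((A_1 × A_2) × A_3): 35×36 by 36×18 → 35×18, cost 35·36·18 = 22680; cumulative 57960
(((A_1 × A_2) × A_3) × A_4): 35×18 by 18×6 → 35×6, cost 35·18·6 = 3780; cumulative 61740
((((A_1 × A_2) × A_3) × A_4) × A_5): 35×6 by 6×19 → 35×19, cost 35·6·19 = 3990; cumulative 65730
(((((A_1 × A_2) × A_3) × A_4) × A_5) × A_6): 35×19 by 19×36 → 35×36, cost 35·19·36 = 23940; cumulative 89670
Total: 89670 scalar multiplications.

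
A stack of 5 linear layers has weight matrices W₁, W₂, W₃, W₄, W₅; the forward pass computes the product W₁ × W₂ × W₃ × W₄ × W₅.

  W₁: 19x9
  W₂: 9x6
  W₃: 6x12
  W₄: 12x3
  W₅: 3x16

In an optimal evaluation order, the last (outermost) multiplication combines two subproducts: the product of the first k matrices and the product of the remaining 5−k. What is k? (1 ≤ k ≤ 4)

Adjacent pairs: W₁W₂ = 19·9·6 = 1026; W₂W₃ = 9·6·12 = 648; W₃W₄ = 6·12·3 = 216; W₄W₅ = 12·3·16 = 576.
Length 3: W₁..W₃: k=1: 0+648+19·9·12=2700; k=2: 1026+0+19·6·12=2394 → min 2394 | W₂..W₄: k=2: 0+216+9·6·3=378; k=3: 648+0+9·12·3=972 → min 378 | W₃..W₅: k=3: 0+576+6·12·16=1728; k=4: 216+0+6·3·16=504 → min 504.
Length 4: W₁..W₄: k=1: 0+378+19·9·3=891; k=2: 1026+216+19·6·3=1584; k=3: 2394+0+19·12·3=3078 → min 891 | W₂..W₅: k=2: 0+504+9·6·16=1368; k=3: 648+576+9·12·16=2952; k=4: 378+0+9·3·16=810 → min 810.
Top-level splits: k=1: (W₁..W₁)·(W₂..W₅) → 0+810+19·9·16 = 3546; k=2: (W₁..W₂)·(W₃..W₅) → 1026+504+19·6·16 = 3354; k=3: (W₁..W₃)·(W₄..W₅) → 2394+576+19·12·16 = 6618; k=4: (W₁..W₄)·(W₅..W₅) → 891+0+19·3·16 = 1803.
Best split is after W₄, i.e. k = 4.

4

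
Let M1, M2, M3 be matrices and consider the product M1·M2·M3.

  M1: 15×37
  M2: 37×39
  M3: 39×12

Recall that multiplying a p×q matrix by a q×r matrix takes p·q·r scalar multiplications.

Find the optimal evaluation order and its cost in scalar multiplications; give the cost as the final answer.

23976

(M1·(M2·M3)): cost 23976.
((M1·M2)·M3): cost 28665.
Optimal: (M1·(M2·M3)) with cost 23976.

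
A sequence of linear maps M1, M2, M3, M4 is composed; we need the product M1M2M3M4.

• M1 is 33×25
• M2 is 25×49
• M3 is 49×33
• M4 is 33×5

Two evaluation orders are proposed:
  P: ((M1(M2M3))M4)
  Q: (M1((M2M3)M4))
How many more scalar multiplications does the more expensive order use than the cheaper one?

Order P = ((M1(M2M3))M4): (M2M3): 25×49 by 49×33 → 25×33, cost 25·49·33 = 40425; (M1(M2M3)): 33×25 by 25×33 → 33×33, cost 33·25·33 = 27225; cumulative 67650; ((M1(M2M3))M4): 33×33 by 33×5 → 33×5, cost 33·33·5 = 5445; cumulative 73095. Total 73095.
Order Q = (M1((M2M3)M4)): (M2M3): 25×49 by 49×33 → 25×33, cost 25·49·33 = 40425; ((M2M3)M4): 25×33 by 33×5 → 25×5, cost 25·33·5 = 4125; cumulative 44550; (M1((M2M3)M4)): 33×25 by 25×5 → 33×5, cost 33·25·5 = 4125; cumulative 48675. Total 48675.
Difference: |73095 − 48675| = 24420.

24420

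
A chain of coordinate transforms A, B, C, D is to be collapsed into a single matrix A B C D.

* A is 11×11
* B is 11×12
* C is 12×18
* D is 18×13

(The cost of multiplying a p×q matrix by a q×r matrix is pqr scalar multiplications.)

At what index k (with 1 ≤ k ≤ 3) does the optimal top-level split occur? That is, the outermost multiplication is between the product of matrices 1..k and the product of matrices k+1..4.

Adjacent pairs: AB = 11·11·12 = 1452; BC = 11·12·18 = 2376; CD = 12·18·13 = 2808.
Length 3: A..C: k=1: 0+2376+11·11·18=4554; k=2: 1452+0+11·12·18=3828 → min 3828 | B..D: k=2: 0+2808+11·12·13=4524; k=3: 2376+0+11·18·13=4950 → min 4524.
Top-level splits: k=1: (A..A)·(B..D) → 0+4524+11·11·13 = 6097; k=2: (A..B)·(C..D) → 1452+2808+11·12·13 = 5976; k=3: (A..C)·(D..D) → 3828+0+11·18·13 = 6402.
Best split is after B, i.e. k = 2.

2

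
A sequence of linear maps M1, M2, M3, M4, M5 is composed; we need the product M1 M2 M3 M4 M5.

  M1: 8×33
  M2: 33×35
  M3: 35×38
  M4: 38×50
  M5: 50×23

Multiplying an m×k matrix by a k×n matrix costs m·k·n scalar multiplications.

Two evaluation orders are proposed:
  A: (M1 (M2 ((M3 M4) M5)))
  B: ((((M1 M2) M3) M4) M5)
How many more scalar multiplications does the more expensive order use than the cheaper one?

95107

Order A = (M1 (M2 ((M3 M4) M5))): (M3 M4): 35×38 by 38×50 → 35×50, cost 35·38·50 = 66500; ((M3 M4) M5): 35×50 by 50×23 → 35×23, cost 35·50·23 = 40250; cumulative 106750; (M2 ((M3 M4) M5)): 33×35 by 35×23 → 33×23, cost 33·35·23 = 26565; cumulative 133315; (M1 (M2 ((M3 M4) M5))): 8×33 by 33×23 → 8×23, cost 8·33·23 = 6072; cumulative 139387. Total 139387.
Order B = ((((M1 M2) M3) M4) M5): (M1 M2): 8×33 by 33×35 → 8×35, cost 8·33·35 = 9240; ((M1 M2) M3): 8×35 by 35×38 → 8×38, cost 8·35·38 = 10640; cumulative 19880; (((M1 M2) M3) M4): 8×38 by 38×50 → 8×50, cost 8·38·50 = 15200; cumulative 35080; ((((M1 M2) M3) M4) M5): 8×50 by 50×23 → 8×23, cost 8·50·23 = 9200; cumulative 44280. Total 44280.
Difference: |139387 − 44280| = 95107.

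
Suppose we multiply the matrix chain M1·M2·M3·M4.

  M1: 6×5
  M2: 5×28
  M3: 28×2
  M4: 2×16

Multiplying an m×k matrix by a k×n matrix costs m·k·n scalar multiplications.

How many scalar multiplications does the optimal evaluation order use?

Adjacent pairs: M1M2 = 6·5·28 = 840; M2M3 = 5·28·2 = 280; M3M4 = 28·2·16 = 896.
Length 3: M1..M3: k=1: 0+280+6·5·2=340; k=2: 840+0+6·28·2=1176 → min 340 | M2..M4: k=2: 0+896+5·28·16=3136; k=3: 280+0+5·2·16=440 → min 440.
Length 4: M1..M4: k=1: 0+440+6·5·16=920; k=2: 840+896+6·28·16=4424; k=3: 340+0+6·2·16=532 → min 532.
Optimal order: ((M1·(M2·M3))·M4) with cost 532.

532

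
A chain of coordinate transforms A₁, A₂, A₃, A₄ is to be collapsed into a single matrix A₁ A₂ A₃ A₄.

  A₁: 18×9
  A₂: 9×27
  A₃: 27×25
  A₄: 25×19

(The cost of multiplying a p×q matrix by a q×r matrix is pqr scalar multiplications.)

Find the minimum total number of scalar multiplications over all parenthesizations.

Adjacent pairs: A₁A₂ = 18·9·27 = 4374; A₂A₃ = 9·27·25 = 6075; A₃A₄ = 27·25·19 = 12825.
Length 3: A₁..A₃: k=1: 0+6075+18·9·25=10125; k=2: 4374+0+18·27·25=16524 → min 10125 | A₂..A₄: k=2: 0+12825+9·27·19=17442; k=3: 6075+0+9·25·19=10350 → min 10350.
Length 4: A₁..A₄: k=1: 0+10350+18·9·19=13428; k=2: 4374+12825+18·27·19=26433; k=3: 10125+0+18·25·19=18675 → min 13428.
Optimal order: (A₁ ((A₂ A₃) A₄)) with cost 13428.

13428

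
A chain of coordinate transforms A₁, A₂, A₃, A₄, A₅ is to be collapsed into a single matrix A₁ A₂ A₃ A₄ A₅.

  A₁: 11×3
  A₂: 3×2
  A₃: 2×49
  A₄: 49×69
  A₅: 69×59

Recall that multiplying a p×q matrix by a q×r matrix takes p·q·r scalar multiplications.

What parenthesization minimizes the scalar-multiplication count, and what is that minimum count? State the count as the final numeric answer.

16268

Adjacent pairs: A₁A₂ = 11·3·2 = 66; A₂A₃ = 3·2·49 = 294; A₃A₄ = 2·49·69 = 6762; A₄A₅ = 49·69·59 = 199479.
Length 3: A₁..A₃: k=1: 0+294+11·3·49=1911; k=2: 66+0+11·2·49=1144 → min 1144 | A₂..A₄: k=2: 0+6762+3·2·69=7176; k=3: 294+0+3·49·69=10437 → min 7176 | A₃..A₅: k=3: 0+199479+2·49·59=205261; k=4: 6762+0+2·69·59=14904 → min 14904.
Length 4: A₁..A₄: k=1: 0+7176+11·3·69=9453; k=2: 66+6762+11·2·69=8346; k=3: 1144+0+11·49·69=38335 → min 8346 | A₂..A₅: k=2: 0+14904+3·2·59=15258; k=3: 294+199479+3·49·59=208446; k=4: 7176+0+3·69·59=19389 → min 15258.
Length 5: A₁..A₅: k=1: 0+15258+11·3·59=17205; k=2: 66+14904+11·2·59=16268; k=3: 1144+199479+11·49·59=232424; k=4: 8346+0+11·69·59=53127 → min 16268.
Optimal parenthesization: ((A₁ A₂) ((A₃ A₄) A₅)) with cost 16268.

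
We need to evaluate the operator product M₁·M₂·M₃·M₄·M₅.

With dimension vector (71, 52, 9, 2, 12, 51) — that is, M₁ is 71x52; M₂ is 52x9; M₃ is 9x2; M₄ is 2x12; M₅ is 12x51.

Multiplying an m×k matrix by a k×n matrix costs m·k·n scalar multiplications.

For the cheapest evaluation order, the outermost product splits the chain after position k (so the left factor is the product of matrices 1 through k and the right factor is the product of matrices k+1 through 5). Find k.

Adjacent pairs: M₁M₂ = 71·52·9 = 33228; M₂M₃ = 52·9·2 = 936; M₃M₄ = 9·2·12 = 216; M₄M₅ = 2·12·51 = 1224.
Length 3: M₁..M₃: k=1: 0+936+71·52·2=8320; k=2: 33228+0+71·9·2=34506 → min 8320 | M₂..M₄: k=2: 0+216+52·9·12=5832; k=3: 936+0+52·2·12=2184 → min 2184 | M₃..M₅: k=3: 0+1224+9·2·51=2142; k=4: 216+0+9·12·51=5724 → min 2142.
Length 4: M₁..M₄: k=1: 0+2184+71·52·12=46488; k=2: 33228+216+71·9·12=41112; k=3: 8320+0+71·2·12=10024 → min 10024 | M₂..M₅: k=2: 0+2142+52·9·51=26010; k=3: 936+1224+52·2·51=7464; k=4: 2184+0+52·12·51=34008 → min 7464.
Top-level splits: k=1: (M₁..M₁)·(M₂..M₅) → 0+7464+71·52·51 = 195756; k=2: (M₁..M₂)·(M₃..M₅) → 33228+2142+71·9·51 = 67959; k=3: (M₁..M₃)·(M₄..M₅) → 8320+1224+71·2·51 = 16786; k=4: (M₁..M₄)·(M₅..M₅) → 10024+0+71·12·51 = 53476.
Best split is after M₃, i.e. k = 3.

3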